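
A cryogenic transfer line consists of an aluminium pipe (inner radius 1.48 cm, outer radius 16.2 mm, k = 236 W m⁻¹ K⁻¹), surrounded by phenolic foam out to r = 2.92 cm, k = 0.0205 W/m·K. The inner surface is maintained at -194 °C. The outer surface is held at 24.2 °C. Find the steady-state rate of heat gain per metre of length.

Resistance network (inner→outer):
  R'_aluminium = ln(0.0162/0.0148)/(2πk) = 0.09038/(2π·236) = 6.095×10^-5 m·K/W
  R'_phenolic foam = ln(0.0292/0.0162)/(2πk) = 0.5892/(2π·0.0205) = 4.574 m·K/W
ΣR = 6.095×10^-5 + 4.574 = 4.574 m·K/W
Q' = ΔT/ΣR = (-194 °C − 24.2 °C)/4.574 = -47.7 W/m
(Negative Q' ⇒ heat flows inward; heat gain = 47.7 W/m.)

Q' = 47.7 W/m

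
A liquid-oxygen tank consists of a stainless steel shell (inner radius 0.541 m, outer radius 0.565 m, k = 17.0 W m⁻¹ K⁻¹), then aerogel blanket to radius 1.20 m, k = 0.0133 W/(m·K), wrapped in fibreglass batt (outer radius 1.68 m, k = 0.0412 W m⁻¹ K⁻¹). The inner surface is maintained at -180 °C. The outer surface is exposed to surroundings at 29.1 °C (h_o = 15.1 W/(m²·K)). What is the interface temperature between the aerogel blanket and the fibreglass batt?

T = 13.2 °C

Treat each layer as a resistance in series:
  R_stainless steel = (1/0.541 − 1/0.565)/(4πk) = 0.07852/(4π·17.0) = 3.675×10^-4 K/W
  R_aerogel blanket = (1/0.565 − 1/1.20)/(4πk) = 0.9366/(4π·0.0133) = 5.604 K/W
  R_fibreglass batt = (1/1.20 − 1/1.68)/(4πk) = 0.2381/(4π·0.0412) = 0.4599 K/W
  R_conv,out = 1/(4πr²h) = 1/(4π·1.68²·15.1) = 0.001867 K/W
ΣR = 3.675×10^-4 + 5.604 + 0.4599 + 0.001867 = 6.066 K/W
Q = ΔT/ΣR = (-180 °C − 29.1 °C)/6.066 = -34.47 W
From the inner boundary to the aerogel blanket/fibreglass batt interface, ΣR_partial = 5.604 K/W.
T_interface = T_in − Q·ΣR_partial = -180 °C − (-34.47)(5.604) = 13.2 °C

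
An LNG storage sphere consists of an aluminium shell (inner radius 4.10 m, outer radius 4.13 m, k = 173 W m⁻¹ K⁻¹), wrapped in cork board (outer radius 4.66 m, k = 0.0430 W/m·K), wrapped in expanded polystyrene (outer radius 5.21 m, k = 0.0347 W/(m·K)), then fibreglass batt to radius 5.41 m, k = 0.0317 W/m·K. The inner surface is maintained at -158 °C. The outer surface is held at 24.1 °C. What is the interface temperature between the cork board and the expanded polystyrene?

Series thermal resistances, inner to outer:
  R_aluminium = (1/4.10 − 1/4.13)/(4πk) = 0.001772/(4π·173) = 8.150×10^-7 K/W
  R_cork board = (1/4.13 − 1/4.66)/(4πk) = 0.02754/(4π·0.0430) = 0.05096 K/W
  R_expanded polystyrene = (1/4.66 − 1/5.21)/(4πk) = 0.02265/(4π·0.0347) = 0.05195 K/W
  R_fibreglass batt = (1/5.21 − 1/5.41)/(4πk) = 0.007096/(4π·0.0317) = 0.01781 K/W
ΣR = 8.150×10^-7 + 0.05096 + 0.05195 + 0.01781 = 0.1207 K/W
Q = ΔT/ΣR = (-158 °C − 24.1 °C)/0.1207 = -1509 W
From the inner boundary to the cork board/expanded polystyrene interface, ΣR_partial = 0.05096 K/W.
T_interface = T_in − Q·ΣR_partial = -158 °C − (-1509)(0.05096) = -81.1 °C

T = -81.1 °C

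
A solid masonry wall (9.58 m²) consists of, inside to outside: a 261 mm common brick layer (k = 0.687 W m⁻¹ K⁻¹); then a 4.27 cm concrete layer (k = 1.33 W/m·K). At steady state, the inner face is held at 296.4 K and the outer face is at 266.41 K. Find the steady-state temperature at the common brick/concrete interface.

T = 268.75 K

Resistance network (inner→outer):
  R_common brick = L/(kA) = 0.261/(0.687·9.58) = 0.03966 K/W
  R_concrete = L/(kA) = 0.0427/(1.33·9.58) = 0.003351 K/W
ΣR = 0.03966 + 0.003351 = 0.04301 K/W
Q = ΔT/ΣR = (296.4 K − 266.41 K)/0.04301 = 697.3 W
From the inner boundary to the common brick/concrete interface, ΣR_partial = 0.03966 K/W.
T_interface = T_in − Q·ΣR_partial = 296.4 K − (697.3)(0.03966) = 268.75 K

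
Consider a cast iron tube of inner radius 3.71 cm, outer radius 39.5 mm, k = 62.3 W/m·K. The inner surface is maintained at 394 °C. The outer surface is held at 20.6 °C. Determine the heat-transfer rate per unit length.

Q' = 2330 kW/m

Q' = 2πk·ΔT/ln(r₂/r₁) = 2π × 62.3 × 373.4 / ln(0.0395/0.0371) = 2.33×10^6 W/m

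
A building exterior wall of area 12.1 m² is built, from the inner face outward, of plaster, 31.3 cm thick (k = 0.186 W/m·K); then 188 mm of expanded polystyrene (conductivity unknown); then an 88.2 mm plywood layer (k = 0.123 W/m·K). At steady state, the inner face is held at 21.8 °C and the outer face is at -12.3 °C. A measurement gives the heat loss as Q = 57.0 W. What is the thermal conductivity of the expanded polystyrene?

ΣR = ΔT/Q = |21.8 − -12.3|/57.0 = 0.5982 K/W
Known resistances:
  R_plaster = L/(kA) = 0.313/(0.186·12.1) = 0.1391 K/W
  R_plywood = L/(kA) = 0.0882/(0.123·12.1) = 0.05926 K/W
R_expanded polystyrene = ΣR − ΣR_known = 0.5982 − 0.1984 = 0.3998 K/W
L/(kA) = 0.3998 ⇒ k = 0.188/(0.3998·12.1) = 0.0389 W/m·K

k = 0.0389 W/m·K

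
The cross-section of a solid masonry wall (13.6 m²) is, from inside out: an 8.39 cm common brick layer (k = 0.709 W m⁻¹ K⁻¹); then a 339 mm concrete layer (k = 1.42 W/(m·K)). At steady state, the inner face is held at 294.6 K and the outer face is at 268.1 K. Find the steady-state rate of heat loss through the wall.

Resistance network (inner→outer):
  R_common brick = L/(kA) = 0.0839/(0.709·13.6) = 0.008701 K/W
  R_concrete = L/(kA) = 0.339/(1.42·13.6) = 0.01755 K/W
ΣR = 0.008701 + 0.01755 = 0.02625 K/W
Q = ΔT/ΣR = (294.6 K − 268.1 K)/0.02625 = 1010 W

Q = 1010 W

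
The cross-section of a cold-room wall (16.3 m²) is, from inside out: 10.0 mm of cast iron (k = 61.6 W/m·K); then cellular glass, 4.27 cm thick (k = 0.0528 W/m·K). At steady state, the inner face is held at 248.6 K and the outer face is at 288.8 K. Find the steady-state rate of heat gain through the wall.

Treat each layer as a resistance in series:
  R_cast iron = L/(kA) = 0.0100/(61.6·16.3) = 9.959×10^-6 K/W
  R_cellular glass = L/(kA) = 0.0427/(0.0528·16.3) = 0.04961 K/W
ΣR = 9.959×10^-6 + 0.04961 = 0.04962 K/W
Q = ΔT/ΣR = (248.6 K − 288.8 K)/0.04962 = -810 W
(Negative Q ⇒ heat flows inward; heat gain = 810 W.)

Q = 810 W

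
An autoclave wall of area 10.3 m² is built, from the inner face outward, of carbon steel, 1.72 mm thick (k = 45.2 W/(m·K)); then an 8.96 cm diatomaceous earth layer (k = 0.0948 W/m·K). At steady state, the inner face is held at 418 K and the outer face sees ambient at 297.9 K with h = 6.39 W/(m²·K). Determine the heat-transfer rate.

Q = 1120 W

Series thermal resistances, inner to outer:
  R_carbon steel = L/(kA) = 0.00172/(45.2·10.3) = 3.694×10^-6 K/W
  R_diatomaceous earth = L/(kA) = 0.0896/(0.0948·10.3) = 0.09176 K/W
  R_conv,out = 1/(hA) = 1/(6.39·10.3) = 0.01519 K/W
ΣR = 3.694×10^-6 + 0.09176 + 0.01519 = 0.1070 K/W
Q = ΔT/ΣR = (418 K − 297.9 K)/0.1070 = 1120 W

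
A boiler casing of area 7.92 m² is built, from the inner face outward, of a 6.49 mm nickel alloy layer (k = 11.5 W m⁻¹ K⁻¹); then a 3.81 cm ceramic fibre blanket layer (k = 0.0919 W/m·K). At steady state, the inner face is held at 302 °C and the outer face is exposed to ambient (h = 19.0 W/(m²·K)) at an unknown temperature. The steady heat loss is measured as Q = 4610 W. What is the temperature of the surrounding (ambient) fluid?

Sum the resistances:
  R_nickel alloy = L/(kA) = 0.00649/(11.5·7.92) = 7.126×10^-5 K/W
  R_ceramic fibre blanket = L/(kA) = 0.0381/(0.0919·7.92) = 0.05235 K/W
  R_conv,out = 1/(hA) = 1/(19.0·7.92) = 0.006645 K/W
ΣR = 0.05906 K/W
ΔT = Q·ΣR = 4610 × 0.05906 = 272.3 K
Heat flows outward, so T_out = T_in − ΔT = 302 − 272.3 = 29.7 °C

T_out = 29.7 °C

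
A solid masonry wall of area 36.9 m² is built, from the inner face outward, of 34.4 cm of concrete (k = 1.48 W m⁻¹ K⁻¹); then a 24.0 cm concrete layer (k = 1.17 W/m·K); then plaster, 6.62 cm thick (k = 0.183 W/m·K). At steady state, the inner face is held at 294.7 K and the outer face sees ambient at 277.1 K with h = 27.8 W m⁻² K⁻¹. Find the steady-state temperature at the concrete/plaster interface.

Treat each layer as a resistance in series:
  R_concrete = L/(kA) = 0.344/(1.48·36.9) = 0.006299 K/W
  R_concrete = L/(kA) = 0.240/(1.17·36.9) = 0.005559 K/W
  R_plaster = L/(kA) = 0.0662/(0.183·36.9) = 0.009803 K/W
  R_conv,out = 1/(hA) = 1/(27.8·36.9) = 9.748×10^-4 K/W
ΣR = 0.006299 + 0.005559 + 0.009803 + 9.748×10^-4 = 0.02264 K/W
Q = ΔT/ΣR = (294.7 K − 277.1 K)/0.02264 = 777.4 W
From the inner boundary to the concrete/plaster interface, ΣR_partial = 0.01186 K/W.
T_interface = T_in − Q·ΣR_partial = 294.7 K − (777.4)(0.01186) = 285.5 K

T = 285.5 K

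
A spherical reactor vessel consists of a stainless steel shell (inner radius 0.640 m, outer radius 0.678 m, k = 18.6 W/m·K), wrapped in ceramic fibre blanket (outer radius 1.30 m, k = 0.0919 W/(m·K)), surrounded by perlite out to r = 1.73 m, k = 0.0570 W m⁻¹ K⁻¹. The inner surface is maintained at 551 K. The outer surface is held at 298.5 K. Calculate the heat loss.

Q = 287 W

Treat each layer as a resistance in series:
  R_stainless steel = (1/0.640 − 1/0.678)/(4πk) = 0.08757/(4π·18.6) = 3.747×10^-4 K/W
  R_ceramic fibre blanket = (1/0.678 − 1/1.30)/(4πk) = 0.7057/(4π·0.0919) = 0.6111 K/W
  R_perlite = (1/1.30 − 1/1.73)/(4πk) = 0.1912/(4π·0.0570) = 0.2669 K/W
ΣR = 3.747×10^-4 + 0.6111 + 0.2669 = 0.8784 K/W
Q = ΔT/ΣR = (551 K − 298.5 K)/0.8784 = 287 W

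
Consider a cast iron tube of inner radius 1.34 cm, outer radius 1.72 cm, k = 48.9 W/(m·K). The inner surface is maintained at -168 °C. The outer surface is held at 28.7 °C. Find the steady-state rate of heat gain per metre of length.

Q' = 2.42×10^5 W/m

Q' = 2πk·ΔT/ln(r₂/r₁) = 2π × 48.9 × 196.7 / ln(0.0172/0.0134) = 2.42×10^5 W/m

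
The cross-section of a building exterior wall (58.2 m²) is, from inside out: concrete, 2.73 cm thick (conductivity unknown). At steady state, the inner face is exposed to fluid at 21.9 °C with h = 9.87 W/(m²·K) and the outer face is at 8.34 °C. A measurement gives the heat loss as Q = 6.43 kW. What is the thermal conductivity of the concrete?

k = 1.27 W/m·K

ΣR = ΔT/Q = |21.9 − 8.34|/6430 = 0.002109 K/W
Known resistances:
  R_conv,in = 1/(hA) = 1/(9.87·58.2) = 0.001741 K/W
R_concrete = ΣR − ΣR_known = 0.002109 − 0.001741 = 3.680×10^-4 K/W
L/(kA) = 3.680×10^-4 ⇒ k = 0.0273/(3.680×10^-4·58.2) = 1.27 W/m·K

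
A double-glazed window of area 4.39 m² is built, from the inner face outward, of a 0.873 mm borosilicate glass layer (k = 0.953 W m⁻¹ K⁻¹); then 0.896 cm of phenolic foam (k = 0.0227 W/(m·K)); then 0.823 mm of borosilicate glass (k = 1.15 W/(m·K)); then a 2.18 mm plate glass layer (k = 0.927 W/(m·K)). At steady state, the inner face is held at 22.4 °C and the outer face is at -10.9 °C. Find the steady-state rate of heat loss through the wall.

Q = 367 W

Treat each layer as a resistance in series:
  R_borosilicate glass = L/(kA) = 8.73×10^-4/(0.953·4.39) = 2.087×10^-4 K/W
  R_phenolic foam = L/(kA) = 0.00896/(0.0227·4.39) = 0.08991 K/W
  R_borosilicate glass = L/(kA) = 8.23×10^-4/(1.15·4.39) = 1.630×10^-4 K/W
  R_plate glass = L/(kA) = 0.00218/(0.927·4.39) = 5.357×10^-4 K/W
ΣR = 2.087×10^-4 + 0.08991 + 1.630×10^-4 + 5.357×10^-4 = 0.09082 K/W
Q = ΔT/ΣR = (22.4 °C − -10.9 °C)/0.09082 = 367 W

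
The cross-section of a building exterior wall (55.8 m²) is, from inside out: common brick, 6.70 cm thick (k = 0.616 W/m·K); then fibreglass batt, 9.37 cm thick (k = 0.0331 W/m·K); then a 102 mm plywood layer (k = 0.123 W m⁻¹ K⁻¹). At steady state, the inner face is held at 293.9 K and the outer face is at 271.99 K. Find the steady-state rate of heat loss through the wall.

Treat each layer as a resistance in series:
  R_common brick = L/(kA) = 0.0670/(0.616·55.8) = 0.001949 K/W
  R_fibreglass batt = L/(kA) = 0.0937/(0.0331·55.8) = 0.05073 K/W
  R_plywood = L/(kA) = 0.102/(0.123·55.8) = 0.01486 K/W
ΣR = 0.001949 + 0.05073 + 0.01486 = 0.06754 K/W
Q = ΔT/ΣR = (293.9 K − 271.99 K)/0.06754 = 324 W

Q = 324 W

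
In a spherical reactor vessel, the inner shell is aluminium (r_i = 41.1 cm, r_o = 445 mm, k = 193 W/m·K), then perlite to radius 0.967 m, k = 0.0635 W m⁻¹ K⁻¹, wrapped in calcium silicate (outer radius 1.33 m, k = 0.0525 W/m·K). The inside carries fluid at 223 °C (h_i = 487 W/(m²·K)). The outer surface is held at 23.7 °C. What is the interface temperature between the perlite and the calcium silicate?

T = 67.4 °C

Resistance network (inner→outer):
  R_conv,in = 1/(4πr²h) = 1/(4π·0.411²·487) = 9.673×10^-4 K/W
  R_aluminium = (1/0.411 − 1/0.445)/(4πk) = 0.1859/(4π·193) = 7.665×10^-5 K/W
  R_perlite = (1/0.445 − 1/0.967)/(4πk) = 1.213/(4π·0.0635) = 1.520 K/W
  R_calcium silicate = (1/0.967 − 1/1.33)/(4πk) = 0.2822/(4π·0.0525) = 0.4278 K/W
ΣR = 9.673×10^-4 + 7.665×10^-5 + 1.520 + 0.4278 = 1.949 K/W
Q = ΔT/ΣR = (223 °C − 23.7 °C)/1.949 = 102.3 W
From the inner boundary to the perlite/calcium silicate interface, ΣR_partial = 1.521 K/W.
T_interface = T_in − Q·ΣR_partial = 223 °C − (102.3)(1.521) = 67.4 °C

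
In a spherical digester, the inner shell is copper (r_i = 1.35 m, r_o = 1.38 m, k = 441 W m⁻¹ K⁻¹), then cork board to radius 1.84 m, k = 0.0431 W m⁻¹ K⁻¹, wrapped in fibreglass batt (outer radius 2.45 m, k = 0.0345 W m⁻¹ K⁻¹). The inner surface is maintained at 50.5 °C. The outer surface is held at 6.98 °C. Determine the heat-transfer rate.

Q = 67.3 W

Series thermal resistances, inner to outer:
  R_copper = (1/1.35 − 1/1.38)/(4πk) = 0.01610/(4π·441) = 2.906×10^-6 K/W
  R_cork board = (1/1.38 − 1/1.84)/(4πk) = 0.1812/(4π·0.0431) = 0.3345 K/W
  R_fibreglass batt = (1/1.84 − 1/2.45)/(4πk) = 0.1353/(4π·0.0345) = 0.3121 K/W
ΣR = 2.906×10^-6 + 0.3345 + 0.3121 = 0.6466 K/W
Q = ΔT/ΣR = (50.5 °C − 6.98 °C)/0.6466 = 67.3 W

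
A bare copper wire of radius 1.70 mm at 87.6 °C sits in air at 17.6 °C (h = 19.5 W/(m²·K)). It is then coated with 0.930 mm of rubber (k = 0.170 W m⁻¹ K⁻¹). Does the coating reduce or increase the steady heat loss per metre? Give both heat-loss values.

increases: 14.6 → 19.9 W/m

Critical radius for a cylinder: r_cr = k/h = 0.00872 m = 0.872 cm.
Outer radius after coating: r₂ = 0.00170 + 9.30×10^-4 = 0.002630 m.
Since r₁ < r_cr and r₂ ≤ r_cr, the coating moves toward the maximum at r_cr — heat loss rises.
Bare: R = 1/(2πr₁h) = 4.801 m·K/W; Q = 70/4.801 = 14.6 W/m.
Coated: R = R_cond + R_conv = 3.512 m·K/W; Q = 70/3.512 = 19.9 W/m.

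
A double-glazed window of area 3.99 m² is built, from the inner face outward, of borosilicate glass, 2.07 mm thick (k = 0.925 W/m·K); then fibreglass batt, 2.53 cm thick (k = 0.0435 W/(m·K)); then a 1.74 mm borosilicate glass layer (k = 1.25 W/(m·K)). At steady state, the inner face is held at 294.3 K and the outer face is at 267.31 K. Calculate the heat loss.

Treat each layer as a resistance in series:
  R_borosilicate glass = L/(kA) = 0.00207/(0.925·3.99) = 5.609×10^-4 K/W
  R_fibreglass batt = L/(kA) = 0.0253/(0.0435·3.99) = 0.1458 K/W
  R_borosilicate glass = L/(kA) = 0.00174/(1.25·3.99) = 3.489×10^-4 K/W
ΣR = 5.609×10^-4 + 0.1458 + 3.489×10^-4 = 0.1467 K/W
Q = ΔT/ΣR = (294.3 K − 267.31 K)/0.1467 = 184 W

Q = 184 W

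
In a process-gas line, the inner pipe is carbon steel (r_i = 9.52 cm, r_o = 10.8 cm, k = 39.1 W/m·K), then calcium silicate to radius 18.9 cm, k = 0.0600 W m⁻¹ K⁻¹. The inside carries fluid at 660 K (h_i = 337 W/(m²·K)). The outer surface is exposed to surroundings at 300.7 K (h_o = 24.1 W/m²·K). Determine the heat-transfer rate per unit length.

Resistance network (inner→outer):
  R'_conv,in = 1/(2πr h) = 1/(2π·0.0952·337) = 0.004961 m·K/W
  R'_carbon steel = ln(0.108/0.0952)/(2πk) = 0.1262/(2π·39.1) = 5.135×10^-4 m·K/W
  R'_calcium silicate = ln(0.189/0.108)/(2πk) = 0.5596/(2π·0.0600) = 1.484 m·K/W
  R'_conv,out = 1/(2πr h) = 1/(2π·0.189·24.1) = 0.03494 m·K/W
ΣR = 0.004961 + 5.135×10^-4 + 1.484 + 0.03494 = 1.524 m·K/W
Q' = ΔT/ΣR = (660 K − 300.7 K)/1.524 = 236 W/m

Q' = 236 W/m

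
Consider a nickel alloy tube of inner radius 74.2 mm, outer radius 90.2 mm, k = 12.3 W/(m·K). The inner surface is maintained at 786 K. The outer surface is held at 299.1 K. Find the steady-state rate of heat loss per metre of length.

Q' = 2πk·ΔT/ln(r₂/r₁) = 2π × 12.3 × 486.9 / ln(0.0902/0.0742) = 1.93×10^5 W/m

Q' = 193 kW/m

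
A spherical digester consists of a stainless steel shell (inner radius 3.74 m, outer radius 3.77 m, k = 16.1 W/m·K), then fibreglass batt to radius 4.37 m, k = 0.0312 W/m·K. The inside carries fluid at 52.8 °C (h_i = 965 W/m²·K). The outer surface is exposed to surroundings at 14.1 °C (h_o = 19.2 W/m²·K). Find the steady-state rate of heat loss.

Q = 416 W

Resistance network (inner→outer):
  R_conv,in = 1/(4πr²h) = 1/(4π·3.74²·965) = 5.895×10^-6 K/W
  R_stainless steel = (1/3.74 − 1/3.77)/(4πk) = 0.002128/(4π·16.1) = 1.052×10^-5 K/W
  R_fibreglass batt = (1/3.77 − 1/4.37)/(4πk) = 0.03642/(4π·0.0312) = 0.09289 K/W
  R_conv,out = 1/(4πr²h) = 1/(4π·4.37²·19.2) = 2.170×10^-4 K/W
ΣR = 5.895×10^-6 + 1.052×10^-5 + 0.09289 + 2.170×10^-4 = 0.09312 K/W
Q = ΔT/ΣR = (52.8 °C − 14.1 °C)/0.09312 = 416 W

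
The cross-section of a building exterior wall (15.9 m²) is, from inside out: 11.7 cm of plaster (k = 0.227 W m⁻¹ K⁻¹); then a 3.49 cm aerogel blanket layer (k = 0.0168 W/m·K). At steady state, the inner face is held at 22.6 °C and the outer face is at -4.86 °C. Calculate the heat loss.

Q = 168 W

Series thermal resistances, inner to outer:
  R_plaster = L/(kA) = 0.117/(0.227·15.9) = 0.03242 K/W
  R_aerogel blanket = L/(kA) = 0.0349/(0.0168·15.9) = 0.1307 K/W
ΣR = 0.03242 + 0.1307 = 0.1631 K/W
Q = ΔT/ΣR = (22.6 °C − -4.86 °C)/0.1631 = 168 W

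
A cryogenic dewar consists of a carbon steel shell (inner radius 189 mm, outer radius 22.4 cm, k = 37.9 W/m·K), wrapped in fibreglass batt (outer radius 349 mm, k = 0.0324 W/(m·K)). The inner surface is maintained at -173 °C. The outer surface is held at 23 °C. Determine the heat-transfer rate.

Treat each layer as a resistance in series:
  R_carbon steel = (1/0.189 − 1/0.224)/(4πk) = 0.8267/(4π·37.9) = 0.001736 K/W
  R_fibreglass batt = (1/0.224 − 1/0.349)/(4πk) = 1.599/(4π·0.0324) = 3.927 K/W
ΣR = 0.001736 + 3.927 = 3.929 K/W
Q = ΔT/ΣR = (-173 °C − 23 °C)/3.929 = -49.9 W
(Negative Q ⇒ heat flows inward; heat gain = 49.9 W.)

Q = 49.9 W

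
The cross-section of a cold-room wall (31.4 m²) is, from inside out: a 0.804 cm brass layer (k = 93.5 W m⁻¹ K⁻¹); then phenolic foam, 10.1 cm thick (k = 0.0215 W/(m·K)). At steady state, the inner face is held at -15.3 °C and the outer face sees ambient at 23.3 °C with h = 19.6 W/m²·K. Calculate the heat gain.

Resistance network (inner→outer):
  R_brass = L/(kA) = 0.00804/(93.5·31.4) = 2.739×10^-6 K/W
  R_phenolic foam = L/(kA) = 0.101/(0.0215·31.4) = 0.1496 K/W
  R_conv,out = 1/(hA) = 1/(19.6·31.4) = 0.001625 K/W
ΣR = 2.739×10^-6 + 0.1496 + 0.001625 = 0.1512 K/W
Q = ΔT/ΣR = (-15.3 °C − 23.3 °C)/0.1512 = -255 W
(Negative Q ⇒ heat flows inward; heat gain = 255 W.)

Q = 255 W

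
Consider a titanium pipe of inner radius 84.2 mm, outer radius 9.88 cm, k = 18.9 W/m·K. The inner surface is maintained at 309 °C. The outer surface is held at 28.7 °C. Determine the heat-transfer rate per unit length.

Q' = 208 kW/m

Q' = 2πk·ΔT/ln(r₂/r₁) = 2π × 18.9 × 280.3 / ln(0.0988/0.0842) = 2.08×10^5 W/m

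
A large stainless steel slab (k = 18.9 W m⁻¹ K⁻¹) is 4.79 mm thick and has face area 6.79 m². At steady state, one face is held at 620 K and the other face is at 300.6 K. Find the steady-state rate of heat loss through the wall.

Q = kA·ΔT/L = 18.9 × 6.79 × |620 K − 300.6 K| / 0.00479 = 8.56×10^6 W

Q = 8560 kW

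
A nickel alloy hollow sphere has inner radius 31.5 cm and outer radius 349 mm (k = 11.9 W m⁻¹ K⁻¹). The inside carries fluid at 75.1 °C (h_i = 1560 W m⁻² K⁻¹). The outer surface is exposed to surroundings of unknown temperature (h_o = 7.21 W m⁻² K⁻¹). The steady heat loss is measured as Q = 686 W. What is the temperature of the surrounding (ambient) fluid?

Series resistances:
  R_conv,in = 1/(4πr²h) = 1/(4π·0.315²·1560) = 5.141×10^-4 K/W
  R_nickel alloy = (1/0.315 − 1/0.349)/(4πk) = 0.3093/(4π·11.9) = 0.002068 K/W
  R_conv,out = 1/(4πr²h) = 1/(4π·0.349²·7.21) = 0.09062 K/W
ΣR = 0.09320 K/W
ΔT = Q·ΣR = 686 × 0.09320 = 63.94 K
Heat flows outward, so T_out = T_in − ΔT = 75.1 − 63.94 = 11.2 °C

T_out = 11.2 °C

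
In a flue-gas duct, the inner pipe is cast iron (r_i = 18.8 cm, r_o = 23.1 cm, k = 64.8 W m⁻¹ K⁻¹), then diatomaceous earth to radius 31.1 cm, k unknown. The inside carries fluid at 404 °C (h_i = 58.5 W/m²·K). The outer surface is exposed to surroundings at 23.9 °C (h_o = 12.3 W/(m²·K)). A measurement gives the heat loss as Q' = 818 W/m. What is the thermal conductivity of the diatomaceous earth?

k = 0.116 W/m·K

ΣR = ΔT/Q' = |404 − 23.9|/818 = 0.4647 m·K/W
Known resistances:
  R'_conv,in = 1/(2πr h) = 1/(2π·0.188·58.5) = 0.01447 m·K/W
  R'_cast iron = ln(0.231/0.188)/(2πk) = 0.2060/(2π·64.8) = 5.059×10^-4 m·K/W
  R'_conv,out = 1/(2πr h) = 1/(2π·0.311·12.3) = 0.04161 m·K/W
R_diatomaceous earth = ΣR − ΣR_known = 0.4647 − 0.05659 = 0.4081 m·K/W
ln(r₂/r₁)/(2πk) = 0.4081 ⇒ k = 0.2974/(2π·0.4081) = 0.116 W/m·K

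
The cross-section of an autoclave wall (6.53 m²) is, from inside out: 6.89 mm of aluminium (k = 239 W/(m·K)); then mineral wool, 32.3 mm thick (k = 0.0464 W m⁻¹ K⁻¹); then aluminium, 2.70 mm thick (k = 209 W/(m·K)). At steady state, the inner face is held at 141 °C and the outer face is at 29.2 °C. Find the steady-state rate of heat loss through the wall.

Resistance network (inner→outer):
  R_aluminium = L/(kA) = 0.00689/(239·6.53) = 4.415×10^-6 K/W
  R_mineral wool = L/(kA) = 0.0323/(0.0464·6.53) = 0.1066 K/W
  R_aluminium = L/(kA) = 0.00270/(209·6.53) = 1.978×10^-6 K/W
ΣR = 4.415×10^-6 + 0.1066 + 1.978×10^-6 = 0.1066 K/W
Q = ΔT/ΣR = (141 °C − 29.2 °C)/0.1066 = 1050 W

Q = 1050 W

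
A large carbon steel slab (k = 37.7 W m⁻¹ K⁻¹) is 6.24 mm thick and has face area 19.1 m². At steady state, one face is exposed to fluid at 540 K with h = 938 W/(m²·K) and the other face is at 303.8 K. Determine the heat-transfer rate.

Resistance network (inner→outer):
  R_conv,in = 1/(hA) = 1/(938·19.1) = 5.582×10^-5 K/W
  R_carbon steel = L/(kA) = 0.00624/(37.7·19.1) = 8.666×10^-6 K/W
ΣR = 5.582×10^-5 + 8.666×10^-6 = 6.449×10^-5 K/W
Q = ΔT/ΣR = (540 K − 303.8 K)/6.449×10^-5 = 3.66×10^6 W

Q = 3660 kW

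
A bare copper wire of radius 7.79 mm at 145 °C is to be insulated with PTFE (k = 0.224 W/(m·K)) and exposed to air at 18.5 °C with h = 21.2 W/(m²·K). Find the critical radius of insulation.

For a cylinder, r_cr = k_ins/h = 0.224/21.2 = 0.0106 m = 1.06 cm

r_cr = 1.06 cm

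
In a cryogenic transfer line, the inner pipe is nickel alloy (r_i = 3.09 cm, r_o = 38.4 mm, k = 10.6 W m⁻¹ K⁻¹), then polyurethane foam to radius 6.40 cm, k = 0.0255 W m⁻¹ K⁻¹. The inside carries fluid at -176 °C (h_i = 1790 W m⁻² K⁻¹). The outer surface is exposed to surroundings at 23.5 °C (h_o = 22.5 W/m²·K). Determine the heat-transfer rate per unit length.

Q' = 60.4 W/m

Resistance network (inner→outer):
  R'_conv,in = 1/(2πr h) = 1/(2π·0.0309·1790) = 0.002877 m·K/W
  R'_nickel alloy = ln(0.0384/0.0309)/(2πk) = 0.2173/(2π·10.6) = 0.003263 m·K/W
  R'_polyurethane foam = ln(0.0640/0.0384)/(2πk) = 0.5108/(2π·0.0255) = 3.188 m·K/W
  R'_conv,out = 1/(2πr h) = 1/(2π·0.0640·22.5) = 0.1105 m·K/W
ΣR = 0.002877 + 0.003263 + 3.188 + 0.1105 = 3.305 m·K/W
Q' = ΔT/ΣR = (-176 °C − 23.5 °C)/3.305 = -60.4 W/m
(Negative Q' ⇒ heat flows inward; heat gain = 60.4 W/m.)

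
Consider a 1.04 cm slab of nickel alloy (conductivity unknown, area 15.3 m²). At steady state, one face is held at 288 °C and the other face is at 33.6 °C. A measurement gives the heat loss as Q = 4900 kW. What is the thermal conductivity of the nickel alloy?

ΣR = ΔT/Q = |288 − 33.6|/4.90×10^6 = 5.192×10^-5 K/W
L/(kA) = 5.192×10^-5 ⇒ k = 0.0104/(5.192×10^-5·15.3) = 13.1 W/m·K

k = 13.1 W/m·K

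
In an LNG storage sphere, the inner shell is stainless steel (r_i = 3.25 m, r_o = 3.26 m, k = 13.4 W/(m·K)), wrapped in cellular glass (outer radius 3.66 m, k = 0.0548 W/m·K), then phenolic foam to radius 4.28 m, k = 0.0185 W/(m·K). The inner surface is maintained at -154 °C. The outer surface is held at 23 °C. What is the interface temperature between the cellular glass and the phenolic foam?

T = -115 °C

Series thermal resistances, inner to outer:
  R_stainless steel = (1/3.25 − 1/3.26)/(4πk) = 9.438×10^-4/(4π·13.4) = 5.605×10^-6 K/W
  R_cellular glass = (1/3.26 − 1/3.66)/(4πk) = 0.03352/(4π·0.0548) = 0.04868 K/W
  R_phenolic foam = (1/3.66 − 1/4.28)/(4πk) = 0.03958/(4π·0.0185) = 0.1702 K/W
ΣR = 5.605×10^-6 + 0.04868 + 0.1702 = 0.2189 K/W
Q = ΔT/ΣR = (-154 °C − 23 °C)/0.2189 = -808.6 W
From the inner boundary to the cellular glass/phenolic foam interface, ΣR_partial = 0.04869 K/W.
T_interface = T_in − Q·ΣR_partial = -154 °C − (-808.6)(0.04869) = -115 °C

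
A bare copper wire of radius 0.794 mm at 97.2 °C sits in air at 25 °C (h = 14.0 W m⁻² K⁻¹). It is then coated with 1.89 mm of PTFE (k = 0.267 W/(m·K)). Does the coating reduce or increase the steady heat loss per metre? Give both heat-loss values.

Critical radius for a cylinder: r_cr = k/h = 0.0191 m = 1.91 cm.
Outer radius after coating: r₂ = 7.94×10^-4 + 0.00189 = 0.002684 m.
Since r₁ < r_cr and r₂ ≤ r_cr, the coating moves toward the maximum at r_cr — heat loss rises.
Bare: R = 1/(2πr₁h) = 14.32 m·K/W; Q = 72.2/14.32 = 5.04 W/m.
Coated: R = R_cond + R_conv = 4.962 m·K/W; Q = 72.2/4.962 = 14.6 W/m.

increases: 5.04 → 14.6 W/m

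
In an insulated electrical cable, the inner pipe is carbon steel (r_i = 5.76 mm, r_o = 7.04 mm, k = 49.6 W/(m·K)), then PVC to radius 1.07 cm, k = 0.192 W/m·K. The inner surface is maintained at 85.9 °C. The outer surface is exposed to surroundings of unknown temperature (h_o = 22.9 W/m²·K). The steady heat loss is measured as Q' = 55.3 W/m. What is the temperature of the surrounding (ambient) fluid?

Series resistances:
  R'_carbon steel = ln(0.00704/0.00576)/(2πk) = 0.2007/(2π·49.6) = 6.439×10^-4 m·K/W
  R'_PVC = ln(0.0107/0.00704)/(2πk) = 0.4186/(2π·0.192) = 0.3470 m·K/W
  R'_conv,out = 1/(2πr h) = 1/(2π·0.0107·22.9) = 0.6495 m·K/W
ΣR = 0.9972 m·K/W
ΔT = Q'·ΣR = 55.3 × 0.9972 = 55.15 K
Heat flows outward, so T_out = T_in − ΔT = 85.9 − 55.15 = 30.8 °C

T_out = 30.8 °C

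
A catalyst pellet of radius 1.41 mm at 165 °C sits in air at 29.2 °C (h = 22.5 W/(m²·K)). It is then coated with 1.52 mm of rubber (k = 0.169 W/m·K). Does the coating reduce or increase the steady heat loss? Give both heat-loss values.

Critical radius for a sphere: r_cr = 2k/h = 0.0150 m = 1.50 cm.
Outer radius after coating: r₂ = 0.00141 + 0.00152 = 0.00293 m.
Since r₁ < r_cr and r₂ ≤ r_cr, the coating moves toward the maximum at r_cr — heat loss rises.
Bare: R = 1/(4πr₁²h) = 1779 K/W; Q = 135.8/1779 = 0.0763 W.
Coated: R = R_cond + R_conv = 585.2 K/W; Q = 135.8/585.2 = 0.232 W.

increases: 0.0763 → 0.232 W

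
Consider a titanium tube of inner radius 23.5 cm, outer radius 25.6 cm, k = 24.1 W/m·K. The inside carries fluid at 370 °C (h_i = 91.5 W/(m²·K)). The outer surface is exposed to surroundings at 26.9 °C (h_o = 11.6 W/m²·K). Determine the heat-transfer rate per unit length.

Q' = 5.57 kW/m

Series thermal resistances, inner to outer:
  R'_conv,in = 1/(2πr h) = 1/(2π·0.235·91.5) = 0.007402 m·K/W
  R'_titanium = ln(0.256/0.235)/(2πk) = 0.08559/(2π·24.1) = 5.652×10^-4 m·K/W
  R'_conv,out = 1/(2πr h) = 1/(2π·0.256·11.6) = 0.05359 m·K/W
ΣR = 0.007402 + 5.652×10^-4 + 0.05359 = 0.06156 m·K/W
Q' = ΔT/ΣR = (370 °C − 26.9 °C)/0.06156 = 5570 W/m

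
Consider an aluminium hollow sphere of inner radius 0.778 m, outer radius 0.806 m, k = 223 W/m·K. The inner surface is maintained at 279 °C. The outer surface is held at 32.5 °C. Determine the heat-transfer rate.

Q = 15500 kW

Q = 4πk·ΔT/(1/r₁ − 1/r₂) = 4π × 223 × 246.5 / (1/0.778 − 1/0.806) = 1.55×10^7 W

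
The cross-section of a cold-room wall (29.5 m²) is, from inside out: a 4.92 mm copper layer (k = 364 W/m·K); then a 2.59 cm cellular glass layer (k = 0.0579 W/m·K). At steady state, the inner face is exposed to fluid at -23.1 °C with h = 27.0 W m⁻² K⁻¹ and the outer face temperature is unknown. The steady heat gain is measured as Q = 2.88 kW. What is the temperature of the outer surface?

Series resistances:
  R_conv,in = 1/(hA) = 1/(27.0·29.5) = 0.001255 K/W
  R_copper = L/(kA) = 0.00492/(364·29.5) = 4.582×10^-7 K/W
  R_cellular glass = L/(kA) = 0.0259/(0.0579·29.5) = 0.01516 K/W
ΣR = 0.01642 K/W
ΔT = Q·ΣR = 2880 × 0.01642 = 47.29 K
Heat flows inward, so T_out = T_in + ΔT = -23.1 + 47.29 = 24.2 °C

T_out = 24.2 °C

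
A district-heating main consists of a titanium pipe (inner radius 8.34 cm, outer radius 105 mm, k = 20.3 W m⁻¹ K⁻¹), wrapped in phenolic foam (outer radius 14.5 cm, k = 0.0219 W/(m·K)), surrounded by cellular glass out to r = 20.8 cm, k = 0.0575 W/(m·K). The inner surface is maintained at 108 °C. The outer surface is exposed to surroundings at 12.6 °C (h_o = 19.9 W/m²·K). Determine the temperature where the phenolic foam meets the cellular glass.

Resistance network (inner→outer):
  R'_titanium = ln(0.105/0.0834)/(2πk) = 0.2303/(2π·20.3) = 0.001806 m·K/W
  R'_phenolic foam = ln(0.145/0.105)/(2πk) = 0.3228/(2π·0.0219) = 2.346 m·K/W
  R'_cellular glass = ln(0.208/0.145)/(2πk) = 0.3608/(2π·0.0575) = 0.9987 m·K/W
  R'_conv,out = 1/(2πr h) = 1/(2π·0.208·19.9) = 0.03845 m·K/W
ΣR = 0.001806 + 2.346 + 0.9987 + 0.03845 = 3.385 m·K/W
Q' = ΔT/ΣR = (108 °C − 12.6 °C)/3.385 = 28.18 W/m
From the inner boundary to the phenolic foam/cellular glass interface, ΣR_partial = 2.348 m·K/W.
T_interface = T_in − Q'·ΣR_partial = 108 °C − (28.18)(2.348) = 41.8 °C

T = 41.8 °C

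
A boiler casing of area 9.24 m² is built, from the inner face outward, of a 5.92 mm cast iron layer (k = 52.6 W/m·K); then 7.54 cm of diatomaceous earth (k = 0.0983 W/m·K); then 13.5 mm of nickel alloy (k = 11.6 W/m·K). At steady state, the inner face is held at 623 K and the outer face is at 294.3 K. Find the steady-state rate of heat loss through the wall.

Series thermal resistances, inner to outer:
  R_cast iron = L/(kA) = 0.00592/(52.6·9.24) = 1.218×10^-5 K/W
  R_diatomaceous earth = L/(kA) = 0.0754/(0.0983·9.24) = 0.08301 K/W
  R_nickel alloy = L/(kA) = 0.0135/(11.6·9.24) = 1.260×10^-4 K/W
ΣR = 1.218×10^-5 + 0.08301 + 1.260×10^-4 = 0.08315 K/W
Q = ΔT/ΣR = (623 K − 294.3 K)/0.08315 = 3950 W

Q = 3.95 kW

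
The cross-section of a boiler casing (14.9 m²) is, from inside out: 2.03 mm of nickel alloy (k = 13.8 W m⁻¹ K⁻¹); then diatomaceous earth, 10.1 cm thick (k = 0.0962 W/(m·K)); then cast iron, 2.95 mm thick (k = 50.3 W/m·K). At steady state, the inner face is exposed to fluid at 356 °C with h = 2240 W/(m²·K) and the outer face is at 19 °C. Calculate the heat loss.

Resistance network (inner→outer):
  R_conv,in = 1/(hA) = 1/(2240·14.9) = 2.996×10^-5 K/W
  R_nickel alloy = L/(kA) = 0.00203/(13.8·14.9) = 9.873×10^-6 K/W
  R_diatomaceous earth = L/(kA) = 0.101/(0.0962·14.9) = 0.07046 K/W
  R_cast iron = L/(kA) = 0.00295/(50.3·14.9) = 3.936×10^-6 K/W
ΣR = 2.996×10^-5 + 9.873×10^-6 + 0.07046 + 3.936×10^-6 = 0.07050 K/W
Q = ΔT/ΣR = (356 °C − 19 °C)/0.07050 = 4780 W

Q = 4.78 kW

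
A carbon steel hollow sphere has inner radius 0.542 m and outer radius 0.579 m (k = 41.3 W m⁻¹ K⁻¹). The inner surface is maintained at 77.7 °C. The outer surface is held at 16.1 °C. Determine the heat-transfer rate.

Q = 4πk·ΔT/(1/r₁ − 1/r₂) = 4π × 41.3 × 61.6 / (1/0.542 − 1/0.579) = 2.71×10^5 W

Q = 271 kW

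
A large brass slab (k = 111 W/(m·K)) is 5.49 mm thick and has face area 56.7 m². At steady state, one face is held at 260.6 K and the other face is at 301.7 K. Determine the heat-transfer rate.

Q = 4.71×10^7 W

Q = kA·ΔT/L = 111 × 56.7 × |260.6 K − 301.7 K| / 0.00549 = 4.71×10^7 W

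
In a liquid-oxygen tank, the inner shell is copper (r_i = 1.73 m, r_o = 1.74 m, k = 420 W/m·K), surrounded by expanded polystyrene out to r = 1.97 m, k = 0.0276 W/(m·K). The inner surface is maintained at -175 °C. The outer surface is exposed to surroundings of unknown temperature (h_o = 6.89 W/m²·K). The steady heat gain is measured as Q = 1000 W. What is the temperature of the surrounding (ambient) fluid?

Sum the resistances:
  R_copper = (1/1.73 − 1/1.74)/(4πk) = 0.003322/(4π·420) = 6.294×10^-7 K/W
  R_expanded polystyrene = (1/1.74 − 1/1.97)/(4πk) = 0.06710/(4π·0.0276) = 0.1935 K/W
  R_conv,out = 1/(4πr²h) = 1/(4π·1.97²·6.89) = 0.002976 K/W
ΣR = 0.1964 K/W
ΔT = Q·ΣR = 1000 × 0.1964 = 196.4 K
Heat flows inward, so T_out = T_in + ΔT = -175 + 196.4 = 21.4 °C

T_out = 21.4 °C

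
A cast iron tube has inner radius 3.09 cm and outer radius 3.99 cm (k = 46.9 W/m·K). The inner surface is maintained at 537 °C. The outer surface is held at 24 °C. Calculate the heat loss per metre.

Q' = 591 kW/m

Q' = 2πk·ΔT/ln(r₂/r₁) = 2π × 46.9 × 513 / ln(0.0399/0.0309) = 5.91×10^5 W/m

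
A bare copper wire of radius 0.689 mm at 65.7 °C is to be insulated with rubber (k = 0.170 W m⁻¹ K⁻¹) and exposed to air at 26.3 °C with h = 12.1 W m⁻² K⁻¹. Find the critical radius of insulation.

r_cr = 1.40 cm

For a cylinder, r_cr = k_ins/h = 0.170/12.1 = 0.0140 m = 1.40 cm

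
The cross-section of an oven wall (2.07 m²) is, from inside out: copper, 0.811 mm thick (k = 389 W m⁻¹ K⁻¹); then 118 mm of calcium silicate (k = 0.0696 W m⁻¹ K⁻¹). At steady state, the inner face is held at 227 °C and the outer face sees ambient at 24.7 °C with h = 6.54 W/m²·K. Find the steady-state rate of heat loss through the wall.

Series thermal resistances, inner to outer:
  R_copper = L/(kA) = 8.11×10^-4/(389·2.07) = 1.007×10^-6 K/W
  R_calcium silicate = L/(kA) = 0.118/(0.0696·2.07) = 0.8190 K/W
  R_conv,out = 1/(hA) = 1/(6.54·2.07) = 0.07387 K/W
ΣR = 1.007×10^-6 + 0.8190 + 0.07387 = 0.8929 K/W
Q = ΔT/ΣR = (227 °C − 24.7 °C)/0.8929 = 227 W

Q = 227 W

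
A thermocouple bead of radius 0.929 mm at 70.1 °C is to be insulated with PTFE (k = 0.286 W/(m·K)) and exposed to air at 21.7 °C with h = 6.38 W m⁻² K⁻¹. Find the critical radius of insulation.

For a sphere, r_cr = 2k_ins/h = 2·0.286/6.38 = 0.0897 m = 8.97 cm

r_cr = 8.97 cm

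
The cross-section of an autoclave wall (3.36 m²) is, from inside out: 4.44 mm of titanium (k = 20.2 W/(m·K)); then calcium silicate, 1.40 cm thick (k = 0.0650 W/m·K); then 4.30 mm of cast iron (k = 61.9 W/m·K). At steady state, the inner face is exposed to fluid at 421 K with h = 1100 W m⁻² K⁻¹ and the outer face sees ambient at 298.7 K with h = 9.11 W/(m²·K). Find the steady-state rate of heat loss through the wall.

Q = 1260 W

Treat each layer as a resistance in series:
  R_conv,in = 1/(hA) = 1/(1100·3.36) = 2.706×10^-4 K/W
  R_titanium = L/(kA) = 0.00444/(20.2·3.36) = 6.542×10^-5 K/W
  R_calcium silicate = L/(kA) = 0.0140/(0.0650·3.36) = 0.06410 K/W
  R_cast iron = L/(kA) = 0.00430/(61.9·3.36) = 2.067×10^-5 K/W
  R_conv,out = 1/(hA) = 1/(9.11·3.36) = 0.03267 K/W
ΣR = 2.706×10^-4 + 6.542×10^-5 + 0.06410 + 2.067×10^-5 + 0.03267 = 0.09713 K/W
Q = ΔT/ΣR = (421 K − 298.7 K)/0.09713 = 1260 W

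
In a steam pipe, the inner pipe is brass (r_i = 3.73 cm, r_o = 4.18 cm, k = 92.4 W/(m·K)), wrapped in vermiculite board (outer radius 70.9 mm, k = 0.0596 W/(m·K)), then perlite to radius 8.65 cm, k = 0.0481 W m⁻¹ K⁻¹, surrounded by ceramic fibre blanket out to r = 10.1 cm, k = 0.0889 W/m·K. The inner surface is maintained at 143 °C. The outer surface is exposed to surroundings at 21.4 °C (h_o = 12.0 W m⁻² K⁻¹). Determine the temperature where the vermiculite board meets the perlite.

T = 73.8 °C

Series thermal resistances, inner to outer:
  R'_brass = ln(0.0418/0.0373)/(2πk) = 0.1139/(2π·92.4) = 1.962×10^-4 m·K/W
  R'_vermiculite board = ln(0.0709/0.0418)/(2πk) = 0.5284/(2π·0.0596) = 1.411 m·K/W
  R'_perlite = ln(0.0865/0.0709)/(2πk) = 0.1989/(2π·0.0481) = 0.6580 m·K/W
  R'_ceramic fibre blanket = ln(0.101/0.0865)/(2πk) = 0.1550/(2π·0.0889) = 0.2774 m·K/W
  R'_conv,out = 1/(2πr h) = 1/(2π·0.101·12.0) = 0.1313 m·K/W
ΣR = 1.962×10^-4 + 1.411 + 0.6580 + 0.2774 + 0.1313 = 2.478 m·K/W
Q' = ΔT/ΣR = (143 °C − 21.4 °C)/2.478 = 49.07 W/m
From the inner boundary to the vermiculite board/perlite interface, ΣR_partial = 1.411 m·K/W.
T_interface = T_in − Q'·ΣR_partial = 143 °C − (49.07)(1.411) = 73.8 °C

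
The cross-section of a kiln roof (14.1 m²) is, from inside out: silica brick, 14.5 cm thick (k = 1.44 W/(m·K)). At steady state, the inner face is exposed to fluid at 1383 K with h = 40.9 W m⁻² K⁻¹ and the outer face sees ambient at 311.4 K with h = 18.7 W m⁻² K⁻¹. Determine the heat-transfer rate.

Treat each layer as a resistance in series:
  R_conv,in = 1/(hA) = 1/(40.9·14.1) = 0.001734 K/W
  R_silica brick = L/(kA) = 0.145/(1.44·14.1) = 0.007141 K/W
  R_conv,out = 1/(hA) = 1/(18.7·14.1) = 0.003793 K/W
ΣR = 0.001734 + 0.007141 + 0.003793 = 0.01267 K/W
Q = ΔT/ΣR = (1383 K − 311.4 K)/0.01267 = 84600 W

Q = 84.6 kW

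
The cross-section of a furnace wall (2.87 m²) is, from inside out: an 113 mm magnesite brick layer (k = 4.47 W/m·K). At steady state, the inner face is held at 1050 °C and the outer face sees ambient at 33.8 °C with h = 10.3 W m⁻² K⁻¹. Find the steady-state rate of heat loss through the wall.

Q = 23.8 kW

Treat each layer as a resistance in series:
  R_magnesite brick = L/(kA) = 0.113/(4.47·2.87) = 0.008808 K/W
  R_conv,out = 1/(hA) = 1/(10.3·2.87) = 0.03383 K/W
ΣR = 0.008808 + 0.03383 = 0.04264 K/W
Q = ΔT/ΣR = (1050 °C − 33.8 °C)/0.04264 = 23800 W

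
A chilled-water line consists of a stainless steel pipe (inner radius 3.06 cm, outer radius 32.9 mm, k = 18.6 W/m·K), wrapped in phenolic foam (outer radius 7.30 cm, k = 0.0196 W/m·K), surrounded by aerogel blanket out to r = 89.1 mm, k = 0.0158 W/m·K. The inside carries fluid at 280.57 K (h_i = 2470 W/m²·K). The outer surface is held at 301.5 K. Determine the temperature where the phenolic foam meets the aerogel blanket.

T = 296.5 K

Resistance network (inner→outer):
  R'_conv,in = 1/(2πr h) = 1/(2π·0.0306·2470) = 0.002106 m·K/W
  R'_stainless steel = ln(0.0329/0.0306)/(2πk) = 0.07247/(2π·18.6) = 6.201×10^-4 m·K/W
  R'_phenolic foam = ln(0.0730/0.0329)/(2πk) = 0.7970/(2π·0.0196) = 6.472 m·K/W
  R'_aerogel blanket = ln(0.0891/0.0730)/(2πk) = 0.1993/(2π·0.0158) = 2.008 m·K/W
ΣR = 0.002106 + 6.201×10^-4 + 6.472 + 2.008 = 8.483 m·K/W
Q' = ΔT/ΣR = (280.57 K − 301.5 K)/8.483 = -2.467 W/m
From the inner boundary to the phenolic foam/aerogel blanket interface, ΣR_partial = 6.475 m·K/W.
T_interface = T_in − Q'·ΣR_partial = 280.57 K − (-2.467)(6.475) = 296.5 K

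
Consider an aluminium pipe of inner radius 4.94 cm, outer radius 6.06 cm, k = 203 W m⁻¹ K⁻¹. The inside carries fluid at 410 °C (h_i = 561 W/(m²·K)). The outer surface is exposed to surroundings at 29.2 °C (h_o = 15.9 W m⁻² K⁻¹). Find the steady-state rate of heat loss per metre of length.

Q' = 2230 W/m

Resistance network (inner→outer):
  R'_conv,in = 1/(2πr h) = 1/(2π·0.0494·561) = 0.005743 m·K/W
  R'_aluminium = ln(0.0606/0.0494)/(2πk) = 0.2043/(2π·203) = 1.602×10^-4 m·K/W
  R'_conv,out = 1/(2πr h) = 1/(2π·0.0606·15.9) = 0.1652 m·K/W
ΣR = 0.005743 + 1.602×10^-4 + 0.1652 = 0.1711 m·K/W
Q' = ΔT/ΣR = (410 °C − 29.2 °C)/0.1711 = 2230 W/m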